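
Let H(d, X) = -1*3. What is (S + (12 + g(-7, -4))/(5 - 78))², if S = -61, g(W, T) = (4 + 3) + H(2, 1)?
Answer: 19971961/5329 ≈ 3747.8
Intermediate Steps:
H(d, X) = -3
g(W, T) = 4 (g(W, T) = (4 + 3) - 3 = 7 - 3 = 4)
(S + (12 + g(-7, -4))/(5 - 78))² = (-61 + (12 + 4)/(5 - 78))² = (-61 + 16/(-73))² = (-61 + 16*(-1/73))² = (-61 - 16/73)² = (-4469/73)² = 19971961/5329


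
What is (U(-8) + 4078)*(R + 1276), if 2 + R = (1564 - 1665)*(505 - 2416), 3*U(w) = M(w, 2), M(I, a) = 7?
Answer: 2378242685/3 ≈ 7.9275e+8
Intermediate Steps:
U(w) = 7/3 (U(w) = (1/3)*7 = 7/3)
R = 193009 (R = -2 + (1564 - 1665)*(505 - 2416) = -2 - 101*(-1911) = -2 + 193011 = 193009)
(U(-8) + 4078)*(R + 1276) = (7/3 + 4078)*(193009 + 1276) = (12241/3)*194285 = 2378242685/3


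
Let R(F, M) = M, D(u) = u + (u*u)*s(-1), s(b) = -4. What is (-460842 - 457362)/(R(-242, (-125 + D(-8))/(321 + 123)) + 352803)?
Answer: -407682576/156644143 ≈ -2.6026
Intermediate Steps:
D(u) = u - 4*u² (D(u) = u + (u*u)*(-4) = u + u²*(-4) = u - 4*u²)
(-460842 - 457362)/(R(-242, (-125 + D(-8))/(321 + 123)) + 352803) = (-460842 - 457362)/((-125 - 8*(1 - 4*(-8)))/(321 + 123) + 352803) = -918204/((-125 - 8*(1 + 32))/444 + 352803) = -918204/((-125 - 8*33)*(1/444) + 352803) = -918204/((-125 - 264)*(1/444) + 352803) = -918204/(-389*1/444 + 352803) = -918204/(-389/444 + 352803) = -918204/156644143/444 = -918204*444/156644143 = -407682576/156644143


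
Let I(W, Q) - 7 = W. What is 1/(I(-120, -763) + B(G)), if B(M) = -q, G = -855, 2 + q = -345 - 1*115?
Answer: 1/349 ≈ 0.0028653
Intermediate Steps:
I(W, Q) = 7 + W
q = -462 (q = -2 + (-345 - 1*115) = -2 + (-345 - 115) = -2 - 460 = -462)
B(M) = 462 (B(M) = -1*(-462) = 462)
1/(I(-120, -763) + B(G)) = 1/((7 - 120) + 462) = 1/(-113 + 462) = 1/349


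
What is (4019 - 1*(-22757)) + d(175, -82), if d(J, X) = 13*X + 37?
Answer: 25747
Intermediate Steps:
d(J, X) = 37 + 13*X
(4019 - 1*(-22757)) + d(175, -82) = (4019 - 1*(-22757)) + (37 + 13*(-82)) = (4019 + 22757) + (37 - 1066) = 26776 - 1029 = 25747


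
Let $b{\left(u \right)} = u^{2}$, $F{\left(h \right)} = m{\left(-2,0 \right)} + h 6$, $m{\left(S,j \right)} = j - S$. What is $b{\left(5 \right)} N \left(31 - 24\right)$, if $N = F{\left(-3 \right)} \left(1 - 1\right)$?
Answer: $0$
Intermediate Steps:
$F{\left(h \right)} = 2 + 6 h$ ($F{\left(h \right)} = \left(0 - -2\right) + h 6 = \left(0 + 2\right) + 6 h = 2 + 6 h$)
$N = 0$ ($N = \left(2 + 6 \left(-3\right)\right) \left(1 - 1\right) = \left(2 - 18\right) 0 = \left(-16\right) 0 = 0$)
$b{\left(5 \right)} N \left(31 - 24\right) = 5^{2} \cdot 0 \left(31 - 24\right) = 25 \cdot 0 \left(31 - 24\right) = 0 \cdot 7 = 0$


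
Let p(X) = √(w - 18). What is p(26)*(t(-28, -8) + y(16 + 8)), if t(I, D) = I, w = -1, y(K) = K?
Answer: -4*I*√19 ≈ -17.436*I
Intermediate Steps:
p(X) = I*√19 (p(X) = √(-1 - 18) = √(-19) = I*√19)
p(26)*(t(-28, -8) + y(16 + 8)) = (I*√19)*(-28 + (16 + 8)) = (I*√19)*(-28 + 24) = (I*√19)*(-4) = -4*I*√19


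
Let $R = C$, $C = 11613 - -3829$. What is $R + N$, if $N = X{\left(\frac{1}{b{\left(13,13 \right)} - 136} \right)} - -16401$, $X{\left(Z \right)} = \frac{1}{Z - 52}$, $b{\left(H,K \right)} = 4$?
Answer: $\frac{218602063}{6865} \approx 31843.0$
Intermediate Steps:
$C = 15442$ ($C = 11613 + 3829 = 15442$)
$R = 15442$
$X{\left(Z \right)} = \frac{1}{-52 + Z}$
$N = \frac{112592733}{6865}$ ($N = \frac{1}{-52 + \frac{1}{4 - 136}} - -16401 = \frac{1}{-52 + \frac{1}{-132}} + 16401 = \frac{1}{-52 - \frac{1}{132}} + 16401 = \frac{1}{- \frac{6865}{132}} + 16401 = - \frac{132}{6865} + 16401 = \frac{112592733}{6865} \approx 16401.0$)
$R + N = 15442 + \frac{112592733}{6865} = \frac{218602063}{6865}$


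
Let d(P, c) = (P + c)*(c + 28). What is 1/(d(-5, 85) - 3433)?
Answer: 1/5607 ≈ 0.00017835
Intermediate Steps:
d(P, c) = (28 + c)*(P + c) (d(P, c) = (P + c)*(28 + c) = (28 + c)*(P + c))
1/(d(-5, 85) - 3433) = 1/((85² + 28*(-5) + 28*85 - 5*85) - 3433) = 1/((7225 - 140 + 2380 - 425) - 3433) = 1/(9040 - 3433) = 1/5607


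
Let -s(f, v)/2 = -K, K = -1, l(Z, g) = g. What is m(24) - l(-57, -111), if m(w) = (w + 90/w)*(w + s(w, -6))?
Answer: 1443/2 ≈ 721.50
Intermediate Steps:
s(f, v) = -2 (s(f, v) = -(-2)*(-1) = -2*1 = -2)
m(w) = (-2 + w)*(w + 90/w) (m(w) = (w + 90/w)*(w - 2) = (w + 90/w)*(-2 + w) = (-2 + w)*(w + 90/w))
m(24) - l(-57, -111) = (90 + 24² - 180/24 - 2*24) - 1*(-111) = (90 + 576 - 180*1/24 - 48) + 111 = (90 + 576 - 15/2 - 48) + 111 = 1221/2 + 111 = 1443/2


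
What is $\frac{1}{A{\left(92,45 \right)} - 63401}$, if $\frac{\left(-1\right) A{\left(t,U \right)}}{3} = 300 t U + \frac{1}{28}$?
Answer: $- \frac{28}{106103231} \approx -2.6389 \cdot 10^{-7}$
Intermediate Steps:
$A{\left(t,U \right)} = - \frac{3}{28} - 900 U t$ ($A{\left(t,U \right)} = - 3 \left(300 t U + \frac{1}{28}\right) = - 3 \left(300 U t + \frac{1}{28}\right) = - 3 \left(\frac{1}{28} + 300 U t\right) = - \frac{3}{28} - 900 U t$)
$\frac{1}{A{\left(92,45 \right)} - 63401} = \frac{1}{\left(- \frac{3}{28} - 40500 \cdot 92\right) - 63401} = \frac{1}{\left(- \frac{3}{28} - 3726000\right) - 63401} = \frac{1}{- \frac{104328003}{28} - 63401} = \frac{1}{- \frac{106103231}{28}} = - \frac{28}{106103231}$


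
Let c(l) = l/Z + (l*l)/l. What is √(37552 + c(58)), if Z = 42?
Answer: √16586619/21 ≈ 193.94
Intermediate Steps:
c(l) = 43*l/42 (c(l) = l/42 + (l*l)/l = l*(1/42) + l²/l = l/42 + l = 43*l/42)
√(37552 + c(58)) = √(37552 + (43/42)*58) = √(37552 + 1247/21) = √(789839/21) = √16586619/21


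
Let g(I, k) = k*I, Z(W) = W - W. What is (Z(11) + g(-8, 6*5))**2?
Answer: 57600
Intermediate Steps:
Z(W) = 0
g(I, k) = I*k
(Z(11) + g(-8, 6*5))**2 = (0 - 48*5)**2 = (0 - 8*30)**2 = (0 - 240)**2 = (-240)**2 = 57600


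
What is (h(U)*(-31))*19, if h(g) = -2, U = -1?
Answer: 1178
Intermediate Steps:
(h(U)*(-31))*19 = -2*(-31)*19 = 62*19 = 1178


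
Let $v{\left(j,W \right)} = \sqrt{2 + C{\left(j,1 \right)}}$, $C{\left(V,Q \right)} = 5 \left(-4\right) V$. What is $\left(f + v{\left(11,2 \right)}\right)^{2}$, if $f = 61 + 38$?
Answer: $\left(99 + i \sqrt{218}\right)^{2} \approx 9583.0 + 2923.4 i$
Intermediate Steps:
$f = 99$
$C{\left(V,Q \right)} = - 20 V$
$v{\left(j,W \right)} = \sqrt{2 - 20 j}$
$\left(f + v{\left(11,2 \right)}\right)^{2} = \left(99 + \sqrt{2 - 220}\right)^{2} = \left(99 + \sqrt{-218}\right)^{2} = \left(99 + i \sqrt{218}\right)^{2}$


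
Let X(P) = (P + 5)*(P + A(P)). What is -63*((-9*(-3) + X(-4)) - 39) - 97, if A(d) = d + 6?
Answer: 785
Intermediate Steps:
A(d) = 6 + d
X(P) = (5 + P)*(6 + 2*P) (X(P) = (P + 5)*(P + (6 + P)) = (5 + P)*(6 + 2*P))
-63*((-9*(-3) + X(-4)) - 39) - 97 = -63*((-9*(-3) + (30 + 2*(-4)**2 + 16*(-4))) - 39) - 97 = -63*((27 + (30 + 2*16 - 64)) - 39) - 97 = -63*((27 + (30 + 32 - 64)) - 39) - 97 = -63*((27 - 2) - 39) - 97 = -63*(25 - 39) - 97 = -63*(-14) - 97 = 882 - 97 = 785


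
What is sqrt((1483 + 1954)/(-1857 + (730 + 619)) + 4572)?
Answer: sqrt(294530653)/254 ≈ 67.567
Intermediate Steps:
sqrt((1483 + 1954)/(-1857 + (730 + 619)) + 4572) = sqrt(3437/(-1857 + 1349) + 4572) = sqrt(3437/(-508) + 4572) = sqrt(3437*(-1/508) + 4572) = sqrt(-3437/508 + 4572) = sqrt(2319139/508) = sqrt(294530653)/254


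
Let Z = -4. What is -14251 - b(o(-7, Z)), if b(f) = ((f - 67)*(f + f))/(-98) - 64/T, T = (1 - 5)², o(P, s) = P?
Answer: -99655/7 ≈ -14236.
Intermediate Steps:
T = 16 (T = (-4)² = 16)
b(f) = -4 - f*(-67 + f)/49 (b(f) = ((f - 67)*(f + f))/(-98) - 64/16 = ((-67 + f)*(2*f))*(-1/98) - 64*1/16 = (2*f*(-67 + f))*(-1/98) - 4 = -f*(-67 + f)/49 - 4 = -4 - f*(-67 + f)/49)
-14251 - b(o(-7, Z)) = -14251 - (-4 - 1/49*(-7)*(-67 - 7)) = -14251 - (-4 - 1/49*(-7)*(-74)) = -14251 - (-4 - 74/7) = -14251 - 1*(-102/7) = -14251 + 102/7 = -99655/7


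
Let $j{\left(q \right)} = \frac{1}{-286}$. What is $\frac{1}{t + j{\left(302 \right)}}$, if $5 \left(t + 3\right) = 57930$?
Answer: $\frac{286}{3312737} \approx 8.6333 \cdot 10^{-5}$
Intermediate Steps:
$t = 11583$ ($t = -3 + \frac{1}{5} \cdot 57930 = -3 + 11586 = 11583$)
$j{\left(q \right)} = - \frac{1}{286}$
$\frac{1}{t + j{\left(302 \right)}} = \frac{1}{11583 - \frac{1}{286}} = \frac{1}{\frac{3312737}{286}} = \frac{286}{3312737}$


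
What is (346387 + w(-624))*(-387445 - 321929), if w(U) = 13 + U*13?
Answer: -239972711712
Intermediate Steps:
w(U) = 13 + 13*U
(346387 + w(-624))*(-387445 - 321929) = (346387 + (13 + 13*(-624)))*(-387445 - 321929) = (346387 + (13 - 8112))*(-709374) = (346387 - 8099)*(-709374) = 338288*(-709374) = -239972711712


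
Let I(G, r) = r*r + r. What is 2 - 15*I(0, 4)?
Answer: -298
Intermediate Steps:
I(G, r) = r + r² (I(G, r) = r² + r = r + r²)
2 - 15*I(0, 4) = 2 - 60*(1 + 4) = 2 - 60*5 = 2 - 15*20 = 2 - 300 = -298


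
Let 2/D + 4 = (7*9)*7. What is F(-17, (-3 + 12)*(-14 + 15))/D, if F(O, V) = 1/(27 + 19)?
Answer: 19/4 ≈ 4.7500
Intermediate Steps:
F(O, V) = 1/46
D = 2/437 (D = 2/(-4 + (7*9)*7) = 2/(-4 + 63*7) = 2/(-4 + 441) = 2/437 ≈ 0.0045767)
F(-17, (-3 + 12)*(-14 + 15))/D = 1/(46*(2/437)) = (1/46)*(437/2) = 19/4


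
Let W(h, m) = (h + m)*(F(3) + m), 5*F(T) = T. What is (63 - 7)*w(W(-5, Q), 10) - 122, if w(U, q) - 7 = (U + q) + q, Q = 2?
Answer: 4766/5 ≈ 953.20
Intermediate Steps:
F(T) = T/5
W(h, m) = (⅗ + m)*(h + m) (W(h, m) = (h + m)*((⅕)*3 + m) = (h + m)*(⅗ + m) = (⅗ + m)*(h + m))
w(U, q) = 7 + U + 2*q (w(U, q) = 7 + ((U + q) + q) = 7 + (U + 2*q) = 7 + U + 2*q)
(63 - 7)*w(W(-5, Q), 10) - 122 = (63 - 7)*(7 + (2² + (⅗)*(-5) + (⅗)*2 - 5*2) + 2*10) - 122 = 56*(7 + (4 - 3 + 6/5 - 10) + 20) - 122 = 56*(7 - 39/5 + 20) - 122 = 56*(96/5) - 122 = 5376/5 - 122 = 4766/5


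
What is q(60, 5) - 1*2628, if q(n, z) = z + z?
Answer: -2618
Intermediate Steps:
q(n, z) = 2*z
q(60, 5) - 1*2628 = 2*5 - 1*2628 = 10 - 2628 = -2618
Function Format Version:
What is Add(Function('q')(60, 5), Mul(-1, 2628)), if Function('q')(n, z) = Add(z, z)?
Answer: -2618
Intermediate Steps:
Function('q')(n, z) = Mul(2, z)
Add(Function('q')(60, 5), Mul(-1, 2628)) = Add(Mul(2, 5), Mul(-1, 2628)) = Add(10, -2628) = -2618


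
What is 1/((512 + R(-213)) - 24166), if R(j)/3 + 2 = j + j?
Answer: -1/24938 ≈ -4.0099e-5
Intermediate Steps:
R(j) = -6 + 6*j (R(j) = -6 + 3*(j + j) = -6 + 3*(2*j) = -6 + 6*j)
1/((512 + R(-213)) - 24166) = 1/((512 + (-6 + 6*(-213))) - 24166) = 1/((512 + (-6 - 1278)) - 24166) = 1/((512 - 1284) - 24166) = 1/(-772 - 24166) = 1/(-24938) = -1/24938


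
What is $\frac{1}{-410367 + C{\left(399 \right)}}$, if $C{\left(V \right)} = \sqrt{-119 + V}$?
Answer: $- \frac{410367}{168401074409} - \frac{2 \sqrt{70}}{168401074409} \approx -2.4369 \cdot 10^{-6}$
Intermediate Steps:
$\frac{1}{-410367 + C{\left(399 \right)}} = \frac{1}{-410367 + \sqrt{-119 + 399}} = \frac{1}{-410367 + \sqrt{280}} = \frac{1}{-410367 + 2 \sqrt{70}}$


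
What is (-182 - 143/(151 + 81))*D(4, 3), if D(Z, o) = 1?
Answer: -42367/232 ≈ -182.62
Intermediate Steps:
(-182 - 143/(151 + 81))*D(4, 3) = (-182 - 143/(151 + 81))*1 = (-182 - 143/232)*1 = -42367/232*1 = -42367/232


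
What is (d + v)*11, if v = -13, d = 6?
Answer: -77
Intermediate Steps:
(d + v)*11 = (6 - 13)*11 = -7*11 = -77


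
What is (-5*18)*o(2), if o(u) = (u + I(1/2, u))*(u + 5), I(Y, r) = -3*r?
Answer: 2520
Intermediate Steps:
o(u) = -2*u*(5 + u) (o(u) = (u - 3*u)*(u + 5) = (-2*u)*(5 + u) = -2*u*(5 + u))
(-5*18)*o(2) = (-5*18)*(2*2*(-5 - 1*2)) = -180*2*(-5 - 2) = -180*2*(-7) = -90*(-28) = 2520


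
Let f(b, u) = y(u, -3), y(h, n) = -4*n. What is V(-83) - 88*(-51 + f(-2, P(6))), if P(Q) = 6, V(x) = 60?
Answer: 3492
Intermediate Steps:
f(b, u) = 12 (f(b, u) = -4*(-3) = 12)
V(-83) - 88*(-51 + f(-2, P(6))) = 60 - 88*(-51 + 12) = 60 - 88*(-39) = 60 - 1*(-3432) = 60 + 3432 = 3492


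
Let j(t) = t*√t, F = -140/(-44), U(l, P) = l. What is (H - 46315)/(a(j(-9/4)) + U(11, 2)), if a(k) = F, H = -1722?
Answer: -528407/156 ≈ -3387.2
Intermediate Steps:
F = 35/11 (F = -140*(-1/44) = 35/11 ≈ 3.1818)
j(t) = t^(3/2)
a(k) = 35/11
(H - 46315)/(a(j(-9/4)) + U(11, 2)) = (-1722 - 46315)/(35/11 + 11) = -48037/156/11 = -48037*11/156 = -528407/156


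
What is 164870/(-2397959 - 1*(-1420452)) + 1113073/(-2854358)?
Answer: -119894973267/214627301962 ≈ -0.55862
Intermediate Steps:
164870/(-2397959 - 1*(-1420452)) + 1113073/(-2854358) = 164870/(-2397959 + 1420452) + 1113073*(-1/2854358) = 164870/(-977507) - 85621/219566 = 164870*(-1/977507) - 85621/219566 = -164870/977507 - 85621/219566 = -119894973267/214627301962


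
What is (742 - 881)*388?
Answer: -53932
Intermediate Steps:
(742 - 881)*388 = -139*388 = -53932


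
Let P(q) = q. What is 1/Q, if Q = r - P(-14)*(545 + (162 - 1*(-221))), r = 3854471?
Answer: 1/3867463 ≈ 2.5857e-7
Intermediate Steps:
Q = 3867463 (Q = 3854471 - (-14)*(545 + (162 - 1*(-221))) = 3854471 - (-14)*(545 + (162 + 221)) = 3854471 - (-14)*(545 + 383) = 3854471 - (-14)*928 = 3854471 - 1*(-12992) = 3854471 + 12992 = 3867463)
1/Q = 1/3867463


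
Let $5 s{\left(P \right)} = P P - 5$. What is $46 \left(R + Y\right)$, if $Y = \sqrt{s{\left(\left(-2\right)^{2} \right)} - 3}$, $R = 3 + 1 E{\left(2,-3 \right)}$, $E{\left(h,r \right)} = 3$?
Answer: $276 + \frac{92 i \sqrt{5}}{5} \approx 276.0 + 41.144 i$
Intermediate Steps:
$s{\left(P \right)} = -1 + \frac{P^{2}}{5}$ ($s{\left(P \right)} = \frac{P P - 5}{5} = \frac{P^{2} - 5}{5} = \frac{-5 + P^{2}}{5} = -1 + \frac{P^{2}}{5}$)
$R = 6$ ($R = 3 + 1 \cdot 3 = 3 + 3 = 6$)
$Y = \frac{2 i \sqrt{5}}{5}$ ($Y = \sqrt{\left(-1 + \frac{\left(\left(-2\right)^{2}\right)^{2}}{5}\right) - 3} = \sqrt{\left(-1 + \frac{4^{2}}{5}\right) - 3} = \sqrt{\left(-1 + \frac{1}{5} \cdot 16\right) - 3} = \sqrt{\left(-1 + \frac{16}{5}\right) - 3} = \sqrt{\frac{11}{5} - 3} = \sqrt{- \frac{4}{5}} = \frac{2 i \sqrt{5}}{5} \approx 0.89443 i$)
$46 \left(R + Y\right) = 46 \left(6 + \frac{2 i \sqrt{5}}{5}\right) = 276 + \frac{92 i \sqrt{5}}{5}$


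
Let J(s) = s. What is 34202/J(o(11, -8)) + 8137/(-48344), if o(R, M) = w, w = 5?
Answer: 1653420803/241720 ≈ 6840.2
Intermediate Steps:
o(R, M) = 5
34202/J(o(11, -8)) + 8137/(-48344) = 34202/5 + 8137/(-48344) = 34202*(⅕) + 8137*(-1/48344) = 34202/5 - 8137/48344 = 1653420803/241720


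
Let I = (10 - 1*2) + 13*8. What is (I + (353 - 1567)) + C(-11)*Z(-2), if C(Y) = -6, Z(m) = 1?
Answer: -1108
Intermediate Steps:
I = 112 (I = (10 - 2) + 104 = 8 + 104 = 112)
(I + (353 - 1567)) + C(-11)*Z(-2) = (112 + (353 - 1567)) - 6*1 = (112 - 1214) - 6 = -1102 - 6 = -1108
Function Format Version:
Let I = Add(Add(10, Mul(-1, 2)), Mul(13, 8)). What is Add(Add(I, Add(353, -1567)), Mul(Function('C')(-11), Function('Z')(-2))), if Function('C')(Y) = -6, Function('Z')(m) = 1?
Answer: -1108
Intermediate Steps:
I = 112 (I = Add(Add(10, -2), 104) = Add(8, 104) = 112)
Add(Add(I, Add(353, -1567)), Mul(Function('C')(-11), Function('Z')(-2))) = Add(Add(112, Add(353, -1567)), Mul(-6, 1)) = Add(Add(112, -1214), -6) = Add(-1102, -6) = -1108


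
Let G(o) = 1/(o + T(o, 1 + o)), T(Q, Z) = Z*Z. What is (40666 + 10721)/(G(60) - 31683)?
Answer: -27756321/17113346 ≈ -1.6219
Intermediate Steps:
T(Q, Z) = Z²
G(o) = 1/(o + (1 + o)²)
(40666 + 10721)/(G(60) - 31683) = (40666 + 10721)/(1/(60 + (1 + 60)²) - 31683) = 51387/(1/(60 + 61²) - 31683) = 51387/(1/(60 + 3721) - 31683) = 51387/(1/3781 - 31683) = 51387/(-119793422/3781) = 51387*(-3781/119793422) = -27756321/17113346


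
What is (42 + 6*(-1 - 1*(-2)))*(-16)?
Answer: -768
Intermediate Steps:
(42 + 6*(-1 - 1*(-2)))*(-16) = (42 + 6*(-1 + 2))*(-16) = (42 + 6*1)*(-16) = (42 + 6)*(-16) = 48*(-16) = -768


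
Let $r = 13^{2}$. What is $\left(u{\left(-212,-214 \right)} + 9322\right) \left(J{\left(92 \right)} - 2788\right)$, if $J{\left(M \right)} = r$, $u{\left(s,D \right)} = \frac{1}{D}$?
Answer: $- \frac{5224661433}{214} \approx -2.4414 \cdot 10^{7}$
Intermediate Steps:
$r = 169$
$J{\left(M \right)} = 169$
$\left(u{\left(-212,-214 \right)} + 9322\right) \left(J{\left(92 \right)} - 2788\right) = \left(\frac{1}{-214} + 9322\right) \left(169 - 2788\right) = \left(- \frac{1}{214} + 9322\right) \left(-2619\right) = \frac{1994907}{214} \left(-2619\right) = - \frac{5224661433}{214}$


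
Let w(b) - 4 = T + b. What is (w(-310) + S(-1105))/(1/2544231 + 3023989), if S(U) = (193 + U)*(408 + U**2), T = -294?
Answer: -708534937923894/1923431639365 ≈ -368.37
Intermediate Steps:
w(b) = -290 + b (w(b) = 4 + (-294 + b) = -290 + b)
(w(-310) + S(-1105))/(1/2544231 + 3023989) = ((-290 - 310) + (78744 + (-1105)**3 + 193*(-1105)**2 + 408*(-1105)))/(1/2544231 + 3023989) = (-600 + (78744 - 1349232625 + 193*1221025 - 450840))/(1/2544231 + 3023989) = (-600 + (78744 - 1349232625 + 235657825 - 450840))/(7693726557460/2544231) = (-600 - 1113946896)*(2544231/7693726557460) = -1113947496*2544231/7693726557460 = -708534937923894/1923431639365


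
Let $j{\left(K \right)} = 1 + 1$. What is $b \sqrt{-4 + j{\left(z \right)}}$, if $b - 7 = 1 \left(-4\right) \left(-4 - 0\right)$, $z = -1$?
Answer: $23 i \sqrt{2} \approx 32.527 i$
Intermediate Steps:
$j{\left(K \right)} = 2$
$b = 23$ ($b = 7 + 1 \left(-4\right) \left(-4 - 0\right) = 7 - 4 \left(-4 + 0\right) = 7 - -16 = 7 + 16 = 23$)
$b \sqrt{-4 + j{\left(z \right)}} = 23 \sqrt{-4 + 2} = 23 \sqrt{-2} = 23 i \sqrt{2}$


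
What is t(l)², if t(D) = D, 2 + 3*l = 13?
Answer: 121/9 ≈ 13.444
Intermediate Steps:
l = 11/3 (l = -⅔ + (⅓)*13 = -⅔ + 13/3 = 11/3 ≈ 3.6667)
t(l)² = (11/3)² = 121/9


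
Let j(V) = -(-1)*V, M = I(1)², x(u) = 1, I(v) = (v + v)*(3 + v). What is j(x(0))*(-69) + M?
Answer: -5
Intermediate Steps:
I(v) = 2*v*(3 + v) (I(v) = (2*v)*(3 + v) = 2*v*(3 + v))
M = 64 (M = (2*1*(3 + 1))² = (2*1*4)² = 8² = 64)
j(V) = V
j(x(0))*(-69) + M = 1*(-69) + 64 = -69 + 64 = -5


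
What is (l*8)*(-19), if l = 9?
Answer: -1368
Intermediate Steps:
(l*8)*(-19) = (9*8)*(-19) = 72*(-19) = -1368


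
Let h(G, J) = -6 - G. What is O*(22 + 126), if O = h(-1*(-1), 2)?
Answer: -1036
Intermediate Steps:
O = -7 (O = -6 - (-1)*(-1) = -6 - 1*1 = -6 - 1 = -7)
O*(22 + 126) = -7*(22 + 126) = -7*148 = -1036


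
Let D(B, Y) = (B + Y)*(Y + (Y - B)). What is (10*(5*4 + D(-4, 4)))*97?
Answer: 19400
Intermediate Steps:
D(B, Y) = (B + Y)*(-B + 2*Y)
(10*(5*4 + D(-4, 4)))*97 = (10*(5*4 + (-1*(-4)² + 2*4² - 4*4)))*97 = (10*(20 + (-1*16 + 2*16 - 16)))*97 = (10*(20 + (-16 + 32 - 16)))*97 = (10*(20 + 0))*97 = (10*20)*97 = 200*97 = 19400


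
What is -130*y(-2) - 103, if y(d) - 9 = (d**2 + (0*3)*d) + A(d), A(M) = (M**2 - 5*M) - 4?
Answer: -3093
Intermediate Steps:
A(M) = -4 + M**2 - 5*M
y(d) = 5 - 5*d + 2*d**2 (y(d) = 9 + ((d**2 + (0*3)*d) + (-4 + d**2 - 5*d)) = 9 + ((d**2 + 0*d) + (-4 + d**2 - 5*d)) = 9 + ((d**2 + 0) + (-4 + d**2 - 5*d)) = 9 + (d**2 + (-4 + d**2 - 5*d)) = 9 + (-4 - 5*d + 2*d**2) = 5 - 5*d + 2*d**2)
-130*y(-2) - 103 = -130*(5 - 5*(-2) + 2*(-2)**2) - 103 = -130*(5 + 10 + 2*4) - 103 = -130*(5 + 10 + 8) - 103 = -130*23 - 103 = -2990 - 103 = -3093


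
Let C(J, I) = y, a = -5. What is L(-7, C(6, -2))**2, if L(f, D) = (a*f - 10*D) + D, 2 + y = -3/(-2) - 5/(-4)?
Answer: 12769/16 ≈ 798.06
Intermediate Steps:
y = 3/4 (y = -2 + (-3/(-2) - 5/(-4)) = -2 + (-3*(-1/2) - 5*(-1/4)) = -2 + (3/2 + 5/4) = -2 + 11/4 = 3/4 ≈ 0.75000)
C(J, I) = 3/4
L(f, D) = -9*D - 5*f (L(f, D) = (-5*f - 10*D) + D = (-10*D - 5*f) + D = -9*D - 5*f)
L(-7, C(6, -2))**2 = (-9*3/4 - 5*(-7))**2 = (-27/4 + 35)**2 = (113/4)**2 = 12769/16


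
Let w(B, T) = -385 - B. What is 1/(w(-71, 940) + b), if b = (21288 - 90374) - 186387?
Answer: -1/255787 ≈ -3.9095e-6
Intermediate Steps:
b = -255473 (b = -69086 - 186387 = -255473)
1/(w(-71, 940) + b) = 1/((-385 - 1*(-71)) - 255473) = 1/((-385 + 71) - 255473) = 1/(-314 - 255473) = 1/(-255787) = -1/255787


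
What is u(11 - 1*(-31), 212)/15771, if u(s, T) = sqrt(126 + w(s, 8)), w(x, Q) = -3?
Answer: sqrt(123)/15771 ≈ 0.00070322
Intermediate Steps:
u(s, T) = sqrt(123) (u(s, T) = sqrt(126 - 3) = sqrt(123))
u(11 - 1*(-31), 212)/15771 = sqrt(123)/15771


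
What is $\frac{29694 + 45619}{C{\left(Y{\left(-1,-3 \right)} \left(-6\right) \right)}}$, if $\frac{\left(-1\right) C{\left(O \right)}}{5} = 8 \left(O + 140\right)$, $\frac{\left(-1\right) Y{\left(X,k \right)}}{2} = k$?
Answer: $- \frac{75313}{4160} \approx -18.104$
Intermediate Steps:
$Y{\left(X,k \right)} = - 2 k$
$C{\left(O \right)} = -5600 - 40 O$ ($C{\left(O \right)} = - 5 \cdot 8 \left(O + 140\right) = - 5 \cdot 8 \left(140 + O\right) = - 5 \left(1120 + 8 O\right) = -5600 - 40 O$)
$\frac{29694 + 45619}{C{\left(Y{\left(-1,-3 \right)} \left(-6\right) \right)}} = \frac{29694 + 45619}{-5600 - 40 \left(-2\right) \left(-3\right) \left(-6\right)} = \frac{75313}{-5600 - 40 \cdot 6 \left(-6\right)} = \frac{75313}{-5600 - -1440} = \frac{75313}{-5600 + 1440} = \frac{75313}{-4160} = 75313 \left(- \frac{1}{4160}\right) = - \frac{75313}{4160}$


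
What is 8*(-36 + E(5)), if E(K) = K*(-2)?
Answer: -368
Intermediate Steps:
E(K) = -2*K
8*(-36 + E(5)) = 8*(-36 - 2*5) = 8*(-36 - 10) = 8*(-46) = -368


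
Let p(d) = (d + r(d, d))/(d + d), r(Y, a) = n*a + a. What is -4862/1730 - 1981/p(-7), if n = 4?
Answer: -1720858/2595 ≈ -663.14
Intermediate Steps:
r(Y, a) = 5*a (r(Y, a) = 4*a + a = 5*a)
p(d) = 3 (p(d) = (d + 5*d)/(d + d) = (6*d)/((2*d)) = (6*d)*(1/(2*d)) = 3)
-4862/1730 - 1981/p(-7) = -4862/1730 - 1981/3 = -4862*1/1730 - 1981*⅓ = -2431/865 - 1981/3 = -1720858/2595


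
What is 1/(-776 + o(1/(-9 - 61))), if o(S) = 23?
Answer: -1/753 ≈ -0.0013280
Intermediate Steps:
1/(-776 + o(1/(-9 - 61))) = 1/(-776 + 23) = 1/(-753) = -1/753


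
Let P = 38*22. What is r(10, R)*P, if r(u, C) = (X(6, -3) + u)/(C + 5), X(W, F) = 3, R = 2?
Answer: 10868/7 ≈ 1552.6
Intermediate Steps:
r(u, C) = (3 + u)/(5 + C) (r(u, C) = (3 + u)/(C + 5) = (3 + u)/(5 + C))
P = 836
r(10, R)*P = ((3 + 10)/(5 + 2))*836 = (13/7)*836 = 10868/7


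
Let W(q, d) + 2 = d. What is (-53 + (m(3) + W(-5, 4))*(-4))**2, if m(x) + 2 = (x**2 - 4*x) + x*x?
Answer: 5929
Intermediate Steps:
W(q, d) = -2 + d
m(x) = -2 - 4*x + 2*x**2 (m(x) = -2 + ((x**2 - 4*x) + x*x) = -2 + ((x**2 - 4*x) + x**2) = -2 + (-4*x + 2*x**2) = -2 - 4*x + 2*x**2)
(-53 + (m(3) + W(-5, 4))*(-4))**2 = (-53 + ((-2 - 4*3 + 2*3**2) + (-2 + 4))*(-4))**2 = (-53 + ((-2 - 12 + 2*9) + 2)*(-4))**2 = (-53 + ((-2 - 12 + 18) + 2)*(-4))**2 = (-53 + (4 + 2)*(-4))**2 = (-53 + 6*(-4))**2 = (-53 - 24)**2 = (-77)**2 = 5929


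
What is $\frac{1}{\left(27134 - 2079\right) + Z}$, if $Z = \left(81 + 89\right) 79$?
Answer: $\frac{1}{38485} \approx 2.5984 \cdot 10^{-5}$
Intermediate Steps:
$Z = 13430$ ($Z = 170 \cdot 79 = 13430$)
$\frac{1}{\left(27134 - 2079\right) + Z} = \frac{1}{\left(27134 - 2079\right) + 13430} = \frac{1}{25055 + 13430} = \frac{1}{38485}$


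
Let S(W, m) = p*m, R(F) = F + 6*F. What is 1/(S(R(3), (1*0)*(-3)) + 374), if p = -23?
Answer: 1/374 ≈ 0.0026738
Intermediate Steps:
R(F) = 7*F
S(W, m) = -23*m
1/(S(R(3), (1*0)*(-3)) + 374) = 1/(-23*1*0*(-3) + 374) = 1/(-0*(-3) + 374) = 1/(-23*0 + 374) = 1/(0 + 374) = 1/374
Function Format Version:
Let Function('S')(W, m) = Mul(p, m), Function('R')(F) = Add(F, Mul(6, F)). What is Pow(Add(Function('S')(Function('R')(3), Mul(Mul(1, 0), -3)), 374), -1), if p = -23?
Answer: Rational(1, 374) ≈ 0.0026738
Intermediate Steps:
Function('R')(F) = Mul(7, F)
Function('S')(W, m) = Mul(-23, m)
Pow(Add(Function('S')(Function('R')(3), Mul(Mul(1, 0), -3)), 374), -1) = Pow(Add(Mul(-23, Mul(Mul(1, 0), -3)), 374), -1) = Pow(Add(Mul(-23, Mul(0, -3)), 374), -1) = Pow(Add(Mul(-23, 0), 374), -1) = Pow(Add(0, 374), -1) = Pow(374, -1) = Rational(1, 374)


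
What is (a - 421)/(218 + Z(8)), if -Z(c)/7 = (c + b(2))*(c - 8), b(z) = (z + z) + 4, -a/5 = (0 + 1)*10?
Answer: -471/218 ≈ -2.1605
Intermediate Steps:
a = -50 (a = -5*(0 + 1)*10 = -5*10 = -50)
b(z) = 4 + 2*z (b(z) = 2*z + 4 = 4 + 2*z)
Z(c) = -7*(-8 + c)*(8 + c) (Z(c) = -7*(c + (4 + 2*2))*(c - 8) = -7*(c + (4 + 4))*(-8 + c) = -7*(c + 8)*(-8 + c) = -7*(8 + c)*(-8 + c) = -7*(-8 + c)*(8 + c))
(a - 421)/(218 + Z(8)) = (-50 - 421)/(218 + (448 - 7*8**2)) = -471/(218 + (448 - 7*64)) = -471/(218 + (448 - 448)) = -471/(218 + 0) = -471/218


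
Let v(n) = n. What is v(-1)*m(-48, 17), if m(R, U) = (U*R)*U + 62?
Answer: 13810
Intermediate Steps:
m(R, U) = 62 + R*U² (m(R, U) = (R*U)*U + 62 = R*U² + 62 = 62 + R*U²)
v(-1)*m(-48, 17) = -(62 - 48*17²) = -(62 - 48*289) = -(62 - 13872) = -1*(-13810) = 13810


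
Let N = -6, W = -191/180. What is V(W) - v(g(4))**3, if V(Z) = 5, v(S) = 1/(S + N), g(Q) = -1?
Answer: 1716/343 ≈ 5.0029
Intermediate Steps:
W = -191/180 (W = -191*1/180 = -191/180 ≈ -1.0611)
v(S) = 1/(-6 + S) (v(S) = 1/(S - 6) = 1/(-6 + S))
V(W) - v(g(4))**3 = 5 - (1/(-6 - 1))**3 = 5 - (1/(-7))**3 = 5 - (-1/7)**3 = 5 - 1*(-1/343) = 5 + 1/343 = 1716/343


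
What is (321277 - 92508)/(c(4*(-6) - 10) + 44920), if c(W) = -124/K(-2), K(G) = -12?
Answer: 686307/134791 ≈ 5.0916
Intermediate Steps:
c(W) = 31/3 (c(W) = -124/(-12) = -124*(-1/12) = 31/3)
(321277 - 92508)/(c(4*(-6) - 10) + 44920) = (321277 - 92508)/(31/3 + 44920) = 228769/(134791/3) = 228769*(3/134791) = 686307/134791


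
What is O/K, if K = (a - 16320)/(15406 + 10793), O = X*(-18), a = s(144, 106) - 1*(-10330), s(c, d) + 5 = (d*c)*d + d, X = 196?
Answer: -30810024/537365 ≈ -57.335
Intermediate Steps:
s(c, d) = -5 + d + c*d**2 (s(c, d) = -5 + ((d*c)*d + d) = -5 + ((c*d)*d + d) = -5 + (c*d**2 + d) = -5 + (d + c*d**2) = -5 + d + c*d**2)
a = 1628415 (a = (-5 + 106 + 144*106**2) - 1*(-10330) = (-5 + 106 + 144*11236) + 10330 = (-5 + 106 + 1617984) + 10330 = 1618085 + 10330 = 1628415)
O = -3528 (O = 196*(-18) = -3528)
K = 537365/8733 (K = (1628415 - 16320)/(15406 + 10793) = 1612095/26199 = 1612095*(1/26199) = 537365/8733 ≈ 61.533)
O/K = -3528/537365/8733 = -3528*8733/537365 = -30810024/537365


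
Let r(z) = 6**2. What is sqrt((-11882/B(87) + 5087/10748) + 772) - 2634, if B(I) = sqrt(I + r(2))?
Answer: -2634 + sqrt(337511847977289 - 42207534455736*sqrt(123))/661002 ≈ -2634.0 + 17.288*I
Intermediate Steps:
r(z) = 36
B(I) = sqrt(36 + I) (B(I) = sqrt(I + 36) = sqrt(36 + I))
sqrt((-11882/B(87) + 5087/10748) + 772) - 2634 = sqrt((-11882/sqrt(36 + 87) + 5087/10748) + 772) - 2634 = sqrt((-11882*sqrt(123)/123 + 5087*(1/10748)) + 772) - 2634 = sqrt((-11882*sqrt(123)/123 + 5087/10748) + 772) - 2634 = sqrt((5087/10748 - 11882*sqrt(123)/123) + 772) - 2634 = sqrt(8302543/10748 - 11882*sqrt(123)/123) - 2634 = -2634 + sqrt(8302543/10748 - 11882*sqrt(123)/123)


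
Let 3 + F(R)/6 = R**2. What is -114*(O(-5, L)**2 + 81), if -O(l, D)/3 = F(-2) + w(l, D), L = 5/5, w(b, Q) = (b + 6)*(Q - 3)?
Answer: -25650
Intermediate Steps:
w(b, Q) = (-3 + Q)*(6 + b) (w(b, Q) = (6 + b)*(-3 + Q) = (-3 + Q)*(6 + b))
F(R) = -18 + 6*R**2
L = 1 (L = 5*(1/5) = 1)
O(l, D) = 36 - 18*D + 9*l - 3*D*l (O(l, D) = -3*((-18 + 6*(-2)**2) + (-18 - 3*l + 6*D + D*l)) = -3*((-18 + 6*4) + (-18 - 3*l + 6*D + D*l)) = -3*((-18 + 24) + (-18 - 3*l + 6*D + D*l)) = -3*(6 + (-18 - 3*l + 6*D + D*l)) = -3*(-12 - 3*l + 6*D + D*l) = 36 - 18*D + 9*l - 3*D*l)
-114*(O(-5, L)**2 + 81) = -114*((36 - 18*1 + 9*(-5) - 3*1*(-5))**2 + 81) = -114*((36 - 18 - 45 + 15)**2 + 81) = -114*((-12)**2 + 81) = -114*(144 + 81) = -114*225 = -25650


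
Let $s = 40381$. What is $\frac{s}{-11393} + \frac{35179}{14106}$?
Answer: $- \frac{168820039}{160709658} \approx -1.0505$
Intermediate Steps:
$\frac{s}{-11393} + \frac{35179}{14106} = \frac{40381}{-11393} + \frac{35179}{14106} = 40381 \left(- \frac{1}{11393}\right) + 35179 \cdot \frac{1}{14106} = - \frac{40381}{11393} + \frac{35179}{14106} = - \frac{168820039}{160709658}$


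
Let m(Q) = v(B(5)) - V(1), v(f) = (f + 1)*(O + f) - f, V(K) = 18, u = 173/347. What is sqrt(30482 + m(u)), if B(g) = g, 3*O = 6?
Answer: 3*sqrt(3389) ≈ 174.65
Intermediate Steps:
O = 2 (O = (1/3)*6 = 2)
u = 173/347 (u = 173*(1/347) = 173/347 ≈ 0.49856)
v(f) = -f + (1 + f)*(2 + f) (v(f) = (f + 1)*(2 + f) - f = (1 + f)*(2 + f) - f = -f + (1 + f)*(2 + f))
m(Q) = 19 (m(Q) = (2 + 5**2 + 2*5) - 1*18 = (2 + 25 + 10) - 18 = 37 - 18 = 19)
sqrt(30482 + m(u)) = sqrt(30482 + 19) = sqrt(30501) = 3*sqrt(3389)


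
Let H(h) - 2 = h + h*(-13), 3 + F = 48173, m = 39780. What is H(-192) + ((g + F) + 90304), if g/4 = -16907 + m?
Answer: 232272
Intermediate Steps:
g = 91492 (g = 4*(-16907 + 39780) = 4*22873 = 91492)
F = 48170 (F = -3 + 48173 = 48170)
H(h) = 2 - 12*h (H(h) = 2 + (h + h*(-13)) = 2 + (h - 13*h) = 2 - 12*h)
H(-192) + ((g + F) + 90304) = (2 - 12*(-192)) + ((91492 + 48170) + 90304) = (2 + 2304) + (139662 + 90304) = 2306 + 229966 = 232272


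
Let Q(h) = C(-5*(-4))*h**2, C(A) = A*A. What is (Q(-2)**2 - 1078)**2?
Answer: 6548081802084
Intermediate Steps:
C(A) = A**2
Q(h) = 400*h**2 (Q(h) = (-5*(-4))**2*h**2 = 20**2*h**2 = 400*h**2)
(Q(-2)**2 - 1078)**2 = ((400*(-2)**2)**2 - 1078)**2 = ((400*4)**2 - 1078)**2 = (1600**2 - 1078)**2 = (2560000 - 1078)**2 = 2558922**2 = 6548081802084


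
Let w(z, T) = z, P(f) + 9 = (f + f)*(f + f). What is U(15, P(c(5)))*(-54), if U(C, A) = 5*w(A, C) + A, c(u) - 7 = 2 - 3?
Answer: -43740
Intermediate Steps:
c(u) = 6 (c(u) = 7 + (2 - 3) = 7 - 1 = 6)
P(f) = -9 + 4*f² (P(f) = -9 + (f + f)*(f + f) = -9 + (2*f)*(2*f) = -9 + 4*f²)
U(C, A) = 6*A (U(C, A) = 5*A + A = 6*A)
U(15, P(c(5)))*(-54) = (6*(-9 + 4*6²))*(-54) = (6*(-9 + 4*36))*(-54) = (6*(-9 + 144))*(-54) = (6*135)*(-54) = 810*(-54) = -43740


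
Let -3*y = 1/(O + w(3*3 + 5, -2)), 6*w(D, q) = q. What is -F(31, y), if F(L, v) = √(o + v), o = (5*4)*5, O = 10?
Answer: -√84071/29 ≈ -9.9983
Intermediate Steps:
w(D, q) = q/6
o = 100 (o = 20*5 = 100)
y = -1/29 (y = -1/(3*(10 + (⅙)*(-2))) = -1/(3*(10 - ⅓)) = -1/(3*29/3) = -⅓*3/29 = -1/29 ≈ -0.034483)
F(L, v) = √(100 + v)
-F(31, y) = -√(100 - 1/29) = -√(2899/29) = -√84071/29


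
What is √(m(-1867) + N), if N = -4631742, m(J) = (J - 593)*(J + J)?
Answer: √4553898 ≈ 2134.0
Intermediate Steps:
m(J) = 2*J*(-593 + J) (m(J) = (-593 + J)*(2*J) = 2*J*(-593 + J))
√(m(-1867) + N) = √(2*(-1867)*(-593 - 1867) - 4631742) = √(2*(-1867)*(-2460) - 4631742) = √(9185640 - 4631742) = √4553898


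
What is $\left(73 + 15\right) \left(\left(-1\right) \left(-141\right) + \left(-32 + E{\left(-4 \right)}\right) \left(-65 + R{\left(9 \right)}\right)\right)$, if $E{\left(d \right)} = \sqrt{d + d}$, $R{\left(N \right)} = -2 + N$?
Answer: $175736 - 10208 i \sqrt{2} \approx 1.7574 \cdot 10^{5} - 14436.0 i$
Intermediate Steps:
$E{\left(d \right)} = \sqrt{2} \sqrt{d}$ ($E{\left(d \right)} = \sqrt{2 d} = \sqrt{2} \sqrt{d}$)
$\left(73 + 15\right) \left(\left(-1\right) \left(-141\right) + \left(-32 + E{\left(-4 \right)}\right) \left(-65 + R{\left(9 \right)}\right)\right) = \left(73 + 15\right) \left(\left(-1\right) \left(-141\right) + \left(-32 + \sqrt{2} \sqrt{-4}\right) \left(-65 + \left(-2 + 9\right)\right)\right) = 88 \left(141 + \left(-32 + \sqrt{2} \cdot 2 i\right) \left(-65 + 7\right)\right) = 88 \left(141 + \left(-32 + 2 i \sqrt{2}\right) \left(-58\right)\right) = 88 \left(141 + \left(1856 - 116 i \sqrt{2}\right)\right) = 88 \left(1997 - 116 i \sqrt{2}\right) = 175736 - 10208 i \sqrt{2}$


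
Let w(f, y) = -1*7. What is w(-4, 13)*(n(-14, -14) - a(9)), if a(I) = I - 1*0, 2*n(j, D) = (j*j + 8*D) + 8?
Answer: -259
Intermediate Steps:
n(j, D) = 4 + j²/2 + 4*D (n(j, D) = ((j*j + 8*D) + 8)/2 = ((j² + 8*D) + 8)/2 = (8 + j² + 8*D)/2 = 4 + j²/2 + 4*D)
a(I) = I (a(I) = I + 0 = I)
w(f, y) = -7
w(-4, 13)*(n(-14, -14) - a(9)) = -7*((4 + (½)*(-14)² + 4*(-14)) - 1*9) = -7*((4 + (½)*196 - 56) - 9) = -7*((4 + 98 - 56) - 9) = -7*(46 - 9) = -7*37 = -259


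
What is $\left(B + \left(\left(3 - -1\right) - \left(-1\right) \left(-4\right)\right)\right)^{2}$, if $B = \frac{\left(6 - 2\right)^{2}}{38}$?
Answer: $\frac{64}{361} \approx 0.17729$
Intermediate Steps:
$B = \frac{8}{19}$ ($B = 4^{2} \cdot \frac{1}{38} = 16 \cdot \frac{1}{38} = \frac{8}{19} \approx 0.42105$)
$\left(B + \left(\left(3 - -1\right) - \left(-1\right) \left(-4\right)\right)\right)^{2} = \left(\frac{8}{19} + \left(\left(3 - -1\right) - \left(-1\right) \left(-4\right)\right)\right)^{2} = \left(\frac{8}{19} + \left(\left(3 + 1\right) - 4\right)\right)^{2} = \left(\frac{8}{19} + \left(4 - 4\right)\right)^{2} = \left(\frac{8}{19} + 0\right)^{2} = \left(\frac{8}{19}\right)^{2} = \frac{64}{361}$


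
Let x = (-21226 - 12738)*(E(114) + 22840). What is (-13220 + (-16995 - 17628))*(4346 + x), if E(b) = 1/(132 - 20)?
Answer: 148453712937567/4 ≈ 3.7113e+13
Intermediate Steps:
E(b) = 1/112
x = -3102952253/4 (x = (-21226 - 12738)*(1/112 + 22840) = -33964*2558081/112 = -3102952253/4 ≈ -7.7574e+8)
(-13220 + (-16995 - 17628))*(4346 + x) = (-13220 + (-16995 - 17628))*(4346 - 3102952253/4) = (-13220 - 34623)*(-3102934869/4) = -47843*(-3102934869/4) = 148453712937567/4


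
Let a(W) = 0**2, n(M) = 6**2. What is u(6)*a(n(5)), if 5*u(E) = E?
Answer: 0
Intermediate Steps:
n(M) = 36
a(W) = 0
u(E) = E/5
u(6)*a(n(5)) = ((1/5)*6)*0 = (6/5)*0 = 0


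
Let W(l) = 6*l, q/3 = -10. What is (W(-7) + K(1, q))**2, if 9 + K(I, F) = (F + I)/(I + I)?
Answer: 17161/4 ≈ 4290.3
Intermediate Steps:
q = -30 (q = 3*(-10) = -30)
K(I, F) = -9 + (F + I)/(2*I) (K(I, F) = -9 + (F + I)/(I + I) = -9 + (F + I)/((2*I)) = -9 + (F + I)*(1/(2*I)) = -9 + (F + I)/(2*I))
(W(-7) + K(1, q))**2 = (6*(-7) + (1/2)*(-30 - 17*1)/1)**2 = (-42 + (1/2)*1*(-30 - 17))**2 = (-42 + (1/2)*1*(-47))**2 = (-42 - 47/2)**2 = (-131/2)**2 = 17161/4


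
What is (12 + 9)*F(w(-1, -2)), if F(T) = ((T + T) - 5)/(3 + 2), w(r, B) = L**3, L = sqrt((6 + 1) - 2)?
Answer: -21 + 42*sqrt(5) ≈ 72.915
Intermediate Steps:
L = sqrt(5) (L = sqrt(7 - 2) = sqrt(5) ≈ 2.2361)
w(r, B) = 5*sqrt(5) (w(r, B) = (sqrt(5))**3 = 5*sqrt(5))
F(T) = -1 + 2*T/5 (F(T) = (2*T - 5)/5 = (-5 + 2*T)*(1/5) = -1 + 2*T/5)
(12 + 9)*F(w(-1, -2)) = (12 + 9)*(-1 + 2*(5*sqrt(5))/5) = 21*(-1 + 2*sqrt(5)) = -21 + 42*sqrt(5)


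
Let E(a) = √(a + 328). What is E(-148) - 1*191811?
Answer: -191811 + 6*√5 ≈ -1.9180e+5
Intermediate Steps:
E(a) = √(328 + a)
E(-148) - 1*191811 = √(328 - 148) - 1*191811 = √180 - 191811 = 6*√5 - 191811 = -191811 + 6*√5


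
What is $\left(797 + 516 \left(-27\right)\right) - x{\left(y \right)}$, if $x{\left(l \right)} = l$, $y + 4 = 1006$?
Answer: $-14137$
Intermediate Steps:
$y = 1002$ ($y = -4 + 1006 = 1002$)
$\left(797 + 516 \left(-27\right)\right) - x{\left(y \right)} = \left(797 + 516 \left(-27\right)\right) - 1002 = \left(797 - 13932\right) - 1002 = -13135 - 1002 = -14137$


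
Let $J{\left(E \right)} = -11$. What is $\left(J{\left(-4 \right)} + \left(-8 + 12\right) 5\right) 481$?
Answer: $4329$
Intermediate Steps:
$\left(J{\left(-4 \right)} + \left(-8 + 12\right) 5\right) 481 = \left(-11 + \left(-8 + 12\right) 5\right) 481 = \left(-11 + 4 \cdot 5\right) 481 = \left(-11 + 20\right) 481 = 9 \cdot 481 = 4329$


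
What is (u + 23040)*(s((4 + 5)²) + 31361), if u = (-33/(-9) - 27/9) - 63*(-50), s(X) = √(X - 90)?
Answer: 2464096492/3 + 78572*I ≈ 8.2137e+8 + 78572.0*I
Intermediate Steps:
s(X) = √(-90 + X)
u = 9452/3 (u = (-33*(-⅑) - 27*⅑) + 3150 = (11/3 - 3) + 3150 = ⅔ + 3150 = 9452/3 ≈ 3150.7)
(u + 23040)*(s((4 + 5)²) + 31361) = (9452/3 + 23040)*(√(-90 + (4 + 5)²) + 31361) = 78572*(√(-90 + 9²) + 31361)/3 = 78572*(√(-90 + 81) + 31361)/3 = 78572*(√(-9) + 31361)/3 = 78572*(3*I + 31361)/3 = 78572*(31361 + 3*I)/3 = 2464096492/3 + 78572*I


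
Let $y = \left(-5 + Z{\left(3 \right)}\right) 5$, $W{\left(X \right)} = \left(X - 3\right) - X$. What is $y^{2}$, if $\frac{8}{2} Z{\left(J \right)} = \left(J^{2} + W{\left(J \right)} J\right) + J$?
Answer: $\frac{7225}{16} \approx 451.56$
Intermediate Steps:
$W{\left(X \right)} = -3$ ($W{\left(X \right)} = \left(-3 + X\right) - X = -3$)
$Z{\left(J \right)} = - \frac{J}{2} + \frac{J^{2}}{4}$ ($Z{\left(J \right)} = \frac{\left(J^{2} - 3 J\right) + J}{4} = \frac{J^{2} - 2 J}{4} = - \frac{J}{2} + \frac{J^{2}}{4}$)
$y = - \frac{85}{4}$ ($y = \left(-5 + \frac{1}{4} \cdot 3 \left(-2 + 3\right)\right) 5 = \left(-5 + \frac{1}{4} \cdot 3 \cdot 1\right) 5 = \left(-5 + \frac{3}{4}\right) 5 = \left(- \frac{17}{4}\right) 5 = - \frac{85}{4} \approx -21.25$)
$y^{2} = \left(- \frac{85}{4}\right)^{2} = \frac{7225}{16}$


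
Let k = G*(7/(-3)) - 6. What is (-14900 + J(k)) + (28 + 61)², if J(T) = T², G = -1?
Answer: -62690/9 ≈ -6965.6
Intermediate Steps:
k = -11/3 (k = -7/(-3) - 6 = -7*(-1)/3 - 6 = -1*(-7/3) - 6 = 7/3 - 6 = -11/3 ≈ -3.6667)
(-14900 + J(k)) + (28 + 61)² = (-14900 + (-11/3)²) + (28 + 61)² = (-14900 + 121/9) + 89² = -133979/9 + 7921 = -62690/9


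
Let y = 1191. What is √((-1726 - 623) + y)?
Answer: I*√1158 ≈ 34.029*I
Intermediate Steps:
√((-1726 - 623) + y) = √((-1726 - 623) + 1191) = √(-2349 + 1191) = √(-1158) = I*√1158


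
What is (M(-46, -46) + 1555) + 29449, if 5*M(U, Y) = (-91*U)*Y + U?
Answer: -37582/5 ≈ -7516.4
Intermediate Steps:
M(U, Y) = U/5 - 91*U*Y/5 (M(U, Y) = ((-91*U)*Y + U)/5 = (-91*U*Y + U)/5 = (U - 91*U*Y)/5 = U/5 - 91*U*Y/5)
(M(-46, -46) + 1555) + 29449 = ((⅕)*(-46)*(1 - 91*(-46)) + 1555) + 29449 = ((⅕)*(-46)*(1 + 4186) + 1555) + 29449 = ((⅕)*(-46)*4187 + 1555) + 29449 = (-192602/5 + 1555) + 29449 = -184827/5 + 29449 = -37582/5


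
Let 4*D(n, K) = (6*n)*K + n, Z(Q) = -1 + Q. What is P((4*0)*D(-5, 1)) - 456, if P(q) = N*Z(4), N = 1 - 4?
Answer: -465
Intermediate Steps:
N = -3
D(n, K) = n/4 + 3*K*n/2 (D(n, K) = ((6*n)*K + n)/4 = (6*K*n + n)/4 = (n + 6*K*n)/4 = n/4 + 3*K*n/2)
P(q) = -9 (P(q) = -3*(-1 + 4) = -3*3 = -9)
P((4*0)*D(-5, 1)) - 456 = -9 - 456 = -465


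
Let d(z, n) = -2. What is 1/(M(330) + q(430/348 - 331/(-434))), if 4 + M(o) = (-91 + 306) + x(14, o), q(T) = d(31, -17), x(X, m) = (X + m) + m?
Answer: 1/883 ≈ 0.0011325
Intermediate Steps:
x(X, m) = X + 2*m
q(T) = -2
M(o) = 225 + 2*o (M(o) = -4 + ((-91 + 306) + (14 + 2*o)) = -4 + (215 + (14 + 2*o)) = -4 + (229 + 2*o) = 225 + 2*o)
1/(M(330) + q(430/348 - 331/(-434))) = 1/((225 + 2*330) - 2) = 1/((225 + 660) - 2) = 1/(885 - 2) = 1/883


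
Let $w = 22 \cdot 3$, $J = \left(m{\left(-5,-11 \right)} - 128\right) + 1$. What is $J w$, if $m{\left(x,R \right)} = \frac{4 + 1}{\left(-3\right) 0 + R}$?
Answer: $-8412$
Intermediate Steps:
$m{\left(x,R \right)} = \frac{5}{R}$ ($m{\left(x,R \right)} = \frac{5}{0 + R} = \frac{5}{R}$)
$J = - \frac{1402}{11}$ ($J = \left(\frac{5}{-11} - 128\right) + 1 = \left(5 \left(- \frac{1}{11}\right) - 128\right) + 1 = \left(- \frac{5}{11} - 128\right) + 1 = - \frac{1413}{11} + 1 = - \frac{1402}{11} \approx -127.45$)
$w = 66$
$J w = \left(- \frac{1402}{11}\right) 66 = -8412$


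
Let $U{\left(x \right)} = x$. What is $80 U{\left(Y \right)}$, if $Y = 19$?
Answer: $1520$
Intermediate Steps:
$80 U{\left(Y \right)} = 80 \cdot 19 = 1520$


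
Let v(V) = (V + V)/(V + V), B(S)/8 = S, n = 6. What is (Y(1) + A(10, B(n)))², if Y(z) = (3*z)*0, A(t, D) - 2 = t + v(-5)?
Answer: 169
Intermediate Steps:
B(S) = 8*S
v(V) = 1 (v(V) = (2*V)/((2*V)) = (2*V)*(1/(2*V)) = 1)
A(t, D) = 3 + t (A(t, D) = 2 + (t + 1) = 2 + (1 + t) = 3 + t)
Y(z) = 0
(Y(1) + A(10, B(n)))² = (0 + (3 + 10))² = (0 + 13)² = 13² = 169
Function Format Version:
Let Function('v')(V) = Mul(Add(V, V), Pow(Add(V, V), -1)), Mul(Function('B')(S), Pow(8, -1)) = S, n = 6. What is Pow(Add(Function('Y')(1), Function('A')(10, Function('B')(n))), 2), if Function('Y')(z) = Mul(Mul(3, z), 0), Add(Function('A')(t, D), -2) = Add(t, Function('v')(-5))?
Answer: 169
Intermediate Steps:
Function('B')(S) = Mul(8, S)
Function('v')(V) = 1 (Function('v')(V) = Mul(Mul(2, V), Pow(Mul(2, V), -1)) = Mul(Mul(2, V), Mul(Rational(1, 2), Pow(V, -1))) = 1)
Function('A')(t, D) = Add(3, t) (Function('A')(t, D) = Add(2, Add(t, 1)) = Add(2, Add(1, t)) = Add(3, t))
Function('Y')(z) = 0
Pow(Add(Function('Y')(1), Function('A')(10, Function('B')(n))), 2) = Pow(Add(0, Add(3, 10)), 2) = Pow(Add(0, 13), 2) = Pow(13, 2) = 169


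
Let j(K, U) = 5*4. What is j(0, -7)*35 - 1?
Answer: 699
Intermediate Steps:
j(K, U) = 20
j(0, -7)*35 - 1 = 20*35 - 1 = 700 - 1 = 699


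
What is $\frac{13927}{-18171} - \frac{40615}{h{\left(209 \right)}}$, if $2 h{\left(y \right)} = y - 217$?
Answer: $\frac{737959457}{72684} \approx 10153.0$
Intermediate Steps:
$h{\left(y \right)} = - \frac{217}{2} + \frac{y}{2}$ ($h{\left(y \right)} = \frac{y - 217}{2} = \frac{-217 + y}{2} = - \frac{217}{2} + \frac{y}{2}$)
$\frac{13927}{-18171} - \frac{40615}{h{\left(209 \right)}} = \frac{13927}{-18171} - \frac{40615}{- \frac{217}{2} + \frac{1}{2} \cdot 209} = 13927 \left(- \frac{1}{18171}\right) - \frac{40615}{- \frac{217}{2} + \frac{209}{2}} = - \frac{13927}{18171} - \frac{40615}{-4} = - \frac{13927}{18171} - - \frac{40615}{4} = - \frac{13927}{18171} + \frac{40615}{4} = \frac{737959457}{72684}$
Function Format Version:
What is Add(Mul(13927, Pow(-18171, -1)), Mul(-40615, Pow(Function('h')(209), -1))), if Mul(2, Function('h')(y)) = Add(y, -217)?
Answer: Rational(737959457, 72684) ≈ 10153.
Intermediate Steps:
Function('h')(y) = Add(Rational(-217, 2), Mul(Rational(1, 2), y)) (Function('h')(y) = Mul(Rational(1, 2), Add(y, -217)) = Mul(Rational(1, 2), Add(-217, y)) = Add(Rational(-217, 2), Mul(Rational(1, 2), y)))
Add(Mul(13927, Pow(-18171, -1)), Mul(-40615, Pow(Function('h')(209), -1))) = Add(Mul(13927, Pow(-18171, -1)), Mul(-40615, Pow(Add(Rational(-217, 2), Mul(Rational(1, 2), 209)), -1))) = Add(Mul(13927, Rational(-1, 18171)), Mul(-40615, Pow(Add(Rational(-217, 2), Rational(209, 2)), -1))) = Add(Rational(-13927, 18171), Mul(-40615, Pow(-4, -1))) = Add(Rational(-13927, 18171), Mul(-40615, Rational(-1, 4))) = Add(Rational(-13927, 18171), Rational(40615, 4)) = Rational(737959457, 72684)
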